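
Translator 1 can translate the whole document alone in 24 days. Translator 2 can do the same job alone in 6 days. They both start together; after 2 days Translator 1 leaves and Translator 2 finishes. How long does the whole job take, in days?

In the first 2 days the combined rate is 5/24, so 5/12 of the job is done, leaving 7/12.
After Translator 1 leaves the rate is 1/6 per day; the remaining 7/12 takes 7/2 days.
Total = 2 + 7/2 = 11/2 days.

11/2 days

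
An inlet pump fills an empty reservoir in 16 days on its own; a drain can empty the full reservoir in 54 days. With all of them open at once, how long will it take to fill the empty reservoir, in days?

Net rate = 1/16 − 1/54 = (27 − 8)/432 = 19/432 per day.
Filling time = 1 ÷ (19/432) = 432/19 days.

432/19 days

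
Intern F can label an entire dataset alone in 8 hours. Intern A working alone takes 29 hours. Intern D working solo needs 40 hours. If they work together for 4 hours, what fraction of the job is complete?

Combined rate: 1/8 + 1/29 + 1/40 = (145 + 40 + 29)/1160 = 214/1160 = 107/580 per hour.
In 4 hours they complete 4·107/580 = 107/145 of the job.

107/145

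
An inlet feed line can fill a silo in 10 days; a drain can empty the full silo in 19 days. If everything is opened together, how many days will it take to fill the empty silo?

Net rate = 1/10 − 1/19 = (19 − 10)/190 = 9/190 per day.
Filling time = 1 ÷ (9/190) = 190/9 days.

190/9 days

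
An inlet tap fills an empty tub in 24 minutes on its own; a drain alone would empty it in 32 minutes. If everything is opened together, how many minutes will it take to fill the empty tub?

96 minutes

Net rate = 1/24 − 1/32 = (4 − 3)/96 = 1/96 per minute.
Filling time = 1 ÷ (1/96) = 96 minutes.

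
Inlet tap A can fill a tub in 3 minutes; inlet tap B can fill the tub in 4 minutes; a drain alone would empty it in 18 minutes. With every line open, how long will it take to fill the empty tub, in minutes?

36/19 minutes

Net rate = 1/3 + 1/4 − 1/18 = (12 + 9 − 2)/36 = 19/36 per minute.
Filling time = 1 ÷ (19/36) = 36/19 minutes.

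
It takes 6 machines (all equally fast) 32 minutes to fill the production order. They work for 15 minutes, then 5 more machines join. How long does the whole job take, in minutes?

One machine does 1/192 of the job per minute.
After 15 minutes with 6 machines, 15/32 is done (17/32 left).
With 11 machines the rate is 11/192, so the rest takes 17/32 ÷ 11/192 = 102/11 minutes.
Total = 15 + 102/11 = 267/11 minutes.

267/11 minutes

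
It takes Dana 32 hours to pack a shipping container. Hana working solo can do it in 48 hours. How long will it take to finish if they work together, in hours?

96/5 hours

With two workers the combined time is the product over the sum: 32·48/(32+48) = 1536/80 = 96/5 hours.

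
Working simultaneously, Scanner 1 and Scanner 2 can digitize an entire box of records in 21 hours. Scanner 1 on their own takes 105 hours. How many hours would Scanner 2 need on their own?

Combined rate is 1/21 per hour.
Known contribution: 1/105 per hour.
So Scanner 2's rate is 1/21 − 1/105 = 4/105, meaning 105/4 hours alone.

105/4 hours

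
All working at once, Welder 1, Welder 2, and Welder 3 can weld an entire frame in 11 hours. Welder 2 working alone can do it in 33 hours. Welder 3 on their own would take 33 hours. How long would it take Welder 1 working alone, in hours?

33 hours

Combined rate is 1/11 per hour.
Known contribution: 1/33 + 1/33 = (1 + 1)/33 = 2/33 per hour.
So Welder 1's rate is 1/11 − 2/33 = 1/33, meaning 33 hours alone.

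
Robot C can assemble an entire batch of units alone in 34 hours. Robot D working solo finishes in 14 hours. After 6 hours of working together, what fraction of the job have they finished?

Combined rate: 1/34 + 1/14 = (7 + 17)/238 = 24/238 = 12/119 per hour.
In 6 hours they complete 6·12/119 = 72/119 of the job.

72/119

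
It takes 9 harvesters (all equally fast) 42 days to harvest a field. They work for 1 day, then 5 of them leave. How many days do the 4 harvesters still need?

One harvester does 1/378 of the job per day.
After 1 day with 9 harvesters, 1/42 is done (41/42 left).
With 4 harvesters the rate is 4/378 = 2/189, so the rest takes 41/42 ÷ 2/189 = 369/4 days.

369/4 days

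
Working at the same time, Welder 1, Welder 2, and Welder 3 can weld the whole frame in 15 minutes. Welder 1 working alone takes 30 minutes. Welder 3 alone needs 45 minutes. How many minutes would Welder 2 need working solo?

Combined rate is 1/15 per minute.
Known contribution: 1/30 + 1/45 = (3 + 2)/90 = 5/90 = 1/18 per minute.
So Welder 2's rate is 1/15 − 1/18 = 1/90, meaning 90 minutes alone.

90 minutes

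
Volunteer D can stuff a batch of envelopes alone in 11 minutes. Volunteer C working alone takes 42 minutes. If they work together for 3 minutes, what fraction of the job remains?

Combined rate: 1/11 + 1/42 = (42 + 11)/462 = 53/462 per minute.
In 3 minutes they complete 3·53/462 = 53/154 of the job.
So 101/154 remains.

101/154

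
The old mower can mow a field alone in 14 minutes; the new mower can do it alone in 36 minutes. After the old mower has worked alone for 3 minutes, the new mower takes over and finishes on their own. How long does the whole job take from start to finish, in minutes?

In 3 minutes the old mower does 3/14 of the job, leaving 11/14.
The new mower works at 1/36 per minute, so finishing takes 11/14 ÷ 1/36 = 198/7 minutes.
Total time = 3 + 198/7 = 219/7 minutes.

219/7 minutes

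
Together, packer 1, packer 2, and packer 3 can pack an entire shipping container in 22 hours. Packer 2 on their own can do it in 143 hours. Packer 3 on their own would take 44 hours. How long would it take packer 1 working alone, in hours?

Combined rate is 1/22 per hour.
Known contribution: 1/143 + 1/44 = (4 + 13)/572 = 17/572 per hour.
So packer 1's rate is 1/22 − 17/572 = 9/572, meaning 572/9 hours alone.

572/9 hours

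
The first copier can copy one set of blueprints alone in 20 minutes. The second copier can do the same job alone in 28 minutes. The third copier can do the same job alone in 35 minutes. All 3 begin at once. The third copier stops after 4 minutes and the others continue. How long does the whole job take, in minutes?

31/3 minutes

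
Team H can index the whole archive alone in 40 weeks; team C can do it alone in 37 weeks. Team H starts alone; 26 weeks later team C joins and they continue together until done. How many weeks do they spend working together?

In 26 weeks team H does 26/40 = 13/20 of the job, leaving 7/20.
Team H and team C together work at 77/1480 per week, so finishing takes 7/20 ÷ 77/1480 = 74/11 weeks.

74/11 weeks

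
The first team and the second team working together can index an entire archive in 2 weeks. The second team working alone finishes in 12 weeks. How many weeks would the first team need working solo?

Combined rate is 1/2 per week.
Known contribution: 1/12 per week.
So the first team's rate is 1/2 − 1/12 = 5/12, meaning 12/5 weeks alone.

12/5 weeks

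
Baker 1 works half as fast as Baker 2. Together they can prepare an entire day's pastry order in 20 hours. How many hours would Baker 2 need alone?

30 hours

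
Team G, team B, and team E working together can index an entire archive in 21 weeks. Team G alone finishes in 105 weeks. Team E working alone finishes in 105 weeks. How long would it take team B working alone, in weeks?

35 weeks

Combined rate is 1/21 per week.
Known contribution: 1/105 + 1/105 = (1 + 1)/105 = 2/105 per week.
So team B's rate is 1/21 − 2/105 = 1/35, meaning 35 weeks alone.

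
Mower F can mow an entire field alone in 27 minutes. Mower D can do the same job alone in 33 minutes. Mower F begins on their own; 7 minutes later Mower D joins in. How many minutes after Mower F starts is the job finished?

In the first 7 minutes Mower F alone does 7/27 of the job, leaving 20/27.
Once everyone is working, combined rate: 1/27 + 1/33 = (11 + 9)/297 = 20/297 per minute.
Remaining 20/27 at 20/297 per minute takes 11 minutes.
Total from the start = 7 + 11 = 18 minutes.

18 minutes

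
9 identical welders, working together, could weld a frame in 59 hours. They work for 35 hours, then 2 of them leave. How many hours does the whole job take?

461/7 hours

One welder does 1/531 of the job per hour.
After 35 hours with 9 welders, 35/59 is done (24/59 left).
With 7 welders the rate is 7/531, so the rest takes 24/59 ÷ 7/531 = 216/7 hours.
Total = 35 + 216/7 = 461/7 hours.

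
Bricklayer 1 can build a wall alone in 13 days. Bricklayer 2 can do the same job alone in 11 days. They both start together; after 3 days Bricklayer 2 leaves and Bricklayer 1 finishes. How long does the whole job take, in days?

In the first 3 days the combined rate is 24/143, so 72/143 of the job is done, leaving 71/143.
After Bricklayer 2 leaves the rate is 1/13 per day; the remaining 71/143 takes 71/11 days.
Total = 3 + 71/11 = 104/11 days.

104/11 days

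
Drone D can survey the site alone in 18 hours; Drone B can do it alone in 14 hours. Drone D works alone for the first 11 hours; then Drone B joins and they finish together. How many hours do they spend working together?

49/16 hours

In 11 hours Drone D does 11/18 of the job, leaving 7/18.
Drone D and Drone B together work at 8/63 per hour, so finishing takes 7/18 ÷ 8/63 = 49/16 hours.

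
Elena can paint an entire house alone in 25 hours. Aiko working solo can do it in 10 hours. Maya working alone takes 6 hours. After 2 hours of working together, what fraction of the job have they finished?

46/75

Combined rate: 1/25 + 1/10 + 1/6 = (6 + 15 + 25)/150 = 46/150 = 23/75 per hour.
In 2 hours they complete 2·23/75 = 46/75 of the job.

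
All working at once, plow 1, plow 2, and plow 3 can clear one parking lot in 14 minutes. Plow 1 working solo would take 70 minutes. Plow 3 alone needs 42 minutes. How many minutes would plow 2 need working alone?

30 minutes

Combined rate is 1/14 per minute.
Known contribution: 1/70 + 1/42 = (3 + 5)/210 = 8/210 = 4/105 per minute.
So plow 2's rate is 1/14 − 4/105 = 1/30, meaning 30 minutes alone.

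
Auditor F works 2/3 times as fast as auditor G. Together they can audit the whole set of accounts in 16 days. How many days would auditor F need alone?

Let auditor G's rate be r; then auditor F's rate is (2/3)r, so together (2/3 + 1)r = (5/3)r = 1/16.
Thus r = 3/80 per day.
Auditor G alone: 80/3 days; auditor F alone: 40 days.

40 days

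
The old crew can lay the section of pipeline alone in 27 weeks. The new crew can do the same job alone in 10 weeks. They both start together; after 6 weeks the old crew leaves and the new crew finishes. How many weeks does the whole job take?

In the first 6 weeks the combined rate is 37/270, so 37/45 of the job is done, leaving 8/45.
After the old crew leaves the rate is 1/10 per week; the remaining 8/45 takes 16/9 weeks.
Total = 6 + 16/9 = 70/9 weeks.

70/9 weeks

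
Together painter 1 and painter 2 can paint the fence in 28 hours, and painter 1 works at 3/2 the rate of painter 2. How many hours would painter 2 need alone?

70 hours

Let painter 2's rate be r; then painter 1's rate is (3/2)r, so together (3/2 + 1)r = (5/2)r = 1/28.
Thus r = 1/70 per hour.
Painter 2 alone: 70 hours; painter 1 alone: 140/3 hours.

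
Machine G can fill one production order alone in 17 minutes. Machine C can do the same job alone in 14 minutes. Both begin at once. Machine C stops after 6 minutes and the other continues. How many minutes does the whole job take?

68/7 minutes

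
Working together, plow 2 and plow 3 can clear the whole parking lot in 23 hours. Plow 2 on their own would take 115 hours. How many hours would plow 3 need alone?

Combined rate is 1/23 per hour.
Known contribution: 1/115 per hour.
So plow 3's rate is 1/23 − 1/115 = 4/115, meaning 115/4 hours alone.

115/4 hours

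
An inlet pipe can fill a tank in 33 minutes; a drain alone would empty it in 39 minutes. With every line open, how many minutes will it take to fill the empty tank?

429/2 minutes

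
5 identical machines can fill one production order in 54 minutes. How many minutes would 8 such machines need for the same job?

135/4 minutes

Total work is 5·54 = 270 machine-minutes.
With 8 machines: 270/8 = 135/4 minutes.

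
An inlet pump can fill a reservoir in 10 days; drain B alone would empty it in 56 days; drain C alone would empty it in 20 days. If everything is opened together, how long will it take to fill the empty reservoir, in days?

280/9 days

Net rate = 1/10 − 1/56 − 1/20 = (28 − 5 − 14)/280 = 9/280 per day.
Filling time = 1 ÷ (9/280) = 280/9 days.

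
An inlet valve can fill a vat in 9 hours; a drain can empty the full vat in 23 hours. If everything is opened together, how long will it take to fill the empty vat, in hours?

Net rate = 1/9 − 1/23 = (23 − 9)/207 = 14/207 per hour.
Filling time = 1 ÷ (14/207) = 207/14 hours.

207/14 hours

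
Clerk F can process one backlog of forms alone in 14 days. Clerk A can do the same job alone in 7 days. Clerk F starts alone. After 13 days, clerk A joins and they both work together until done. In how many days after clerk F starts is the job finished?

In the first 13 days clerk F alone does 13/14 of the job, leaving 1/14.
Once everyone is working, combined rate: 1/14 + 1/7 = (1 + 2)/14 = 3/14 per day.
Remaining 1/14 at 3/14 per day takes 1/3 days.
Total from the start = 13 + 1/3 = 40/3 days.

40/3 days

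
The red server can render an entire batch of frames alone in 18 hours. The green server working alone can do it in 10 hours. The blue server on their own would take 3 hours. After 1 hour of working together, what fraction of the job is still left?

Combined rate: 1/18 + 1/10 + 1/3 = (5 + 9 + 30)/90 = 44/90 = 22/45 per hour.
In 1 hour they complete 1·22/45 = 22/45 of the job.
So 23/45 remains.

23/45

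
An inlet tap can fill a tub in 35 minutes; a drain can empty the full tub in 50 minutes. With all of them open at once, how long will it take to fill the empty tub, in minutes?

350/3 minutes

Net rate = 1/35 − 1/50 = (10 − 7)/350 = 3/350 per minute.
Filling time = 1 ÷ (3/350) = 350/3 minutes.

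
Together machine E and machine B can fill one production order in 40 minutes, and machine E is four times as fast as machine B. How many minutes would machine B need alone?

Let machine B's rate be r; then machine E's rate is 4r, so together (4 + 1)r = 5r = 1/40.
Thus r = 1/200 per minute.
Machine B alone: 200 minutes; machine E alone: 50 minutes.

200 minutes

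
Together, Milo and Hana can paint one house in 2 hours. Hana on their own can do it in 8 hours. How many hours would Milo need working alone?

Combined rate is 1/2 per hour.
Known contribution: 1/8 per hour.
So Milo's rate is 1/2 − 1/8 = 3/8, meaning 8/3 hours alone.

8/3 hours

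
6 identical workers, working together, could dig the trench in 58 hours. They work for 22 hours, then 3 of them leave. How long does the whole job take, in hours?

94 hours

One worker does 1/348 of the job per hour.
After 22 hours with 6 workers, 11/29 is done (18/29 left).
With 3 workers the rate is 3/348 = 1/116, so the rest takes 18/29 ÷ 1/116 = 72 hours.
Total = 22 + 72 = 94 hours.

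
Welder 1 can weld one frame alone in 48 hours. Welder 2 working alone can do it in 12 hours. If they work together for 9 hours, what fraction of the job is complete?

Combined rate: 1/48 + 1/12 = (1 + 4)/48 = 5/48 per hour.
In 9 hours they complete 9·5/48 = 15/16 of the job.

15/16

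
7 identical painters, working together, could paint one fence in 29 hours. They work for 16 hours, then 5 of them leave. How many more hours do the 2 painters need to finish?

91/2 hours

One painter does 1/203 of the job per hour.
After 16 hours with 7 painters, 16/29 is done (13/29 left).
With 2 painters the rate is 2/203, so the rest takes 13/29 ÷ 2/203 = 91/2 hours.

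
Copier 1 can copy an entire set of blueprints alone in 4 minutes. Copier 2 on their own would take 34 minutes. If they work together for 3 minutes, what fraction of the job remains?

Combined rate: 1/4 + 1/34 = (17 + 2)/68 = 19/68 per minute.
In 3 minutes they complete 3·19/68 = 57/68 of the job.
So 11/68 remains.

11/68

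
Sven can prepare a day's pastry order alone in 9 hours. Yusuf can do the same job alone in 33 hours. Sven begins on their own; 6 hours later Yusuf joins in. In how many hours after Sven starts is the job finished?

117/14 hours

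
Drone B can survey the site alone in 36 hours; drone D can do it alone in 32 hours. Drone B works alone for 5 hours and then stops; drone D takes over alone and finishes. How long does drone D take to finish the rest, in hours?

In 5 hours drone B does 5/36 of the job, leaving 31/36.
Drone D works at 1/32 per hour, so finishing takes 31/36 ÷ 1/32 = 248/9 hours.

248/9 hours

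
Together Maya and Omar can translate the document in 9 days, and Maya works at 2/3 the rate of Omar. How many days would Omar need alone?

Let Omar's rate be r; then Maya's rate is (2/3)r, so together (2/3 + 1)r = (5/3)r = 1/9.
Thus r = 1/15 per day.
Omar alone: 15 days; Maya alone: 45/2 days.

15 days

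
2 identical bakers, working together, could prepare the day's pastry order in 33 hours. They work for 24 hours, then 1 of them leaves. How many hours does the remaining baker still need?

18 hours

One baker does 1/66 of the job per hour.
After 24 hours with 2 bakers, 8/11 is done (3/11 left).
With 1 baker the rate is 1/66, so the rest takes 3/11 ÷ 1/66 = 18 hours.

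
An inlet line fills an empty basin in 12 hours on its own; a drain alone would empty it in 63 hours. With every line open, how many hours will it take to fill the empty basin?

252/17 hours

Net rate = 1/12 − 1/63 = (21 − 4)/252 = 17/252 per hour.
Filling time = 1 ÷ (17/252) = 252/17 hours.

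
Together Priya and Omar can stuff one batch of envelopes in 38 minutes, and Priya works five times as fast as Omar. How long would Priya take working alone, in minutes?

Let Omar's rate be r; then Priya's rate is 5r, so together (5 + 1)r = 6r = 1/38.
Thus r = 1/228 per minute.
Omar alone: 228 minutes; Priya alone: 228/5 minutes.

228/5 minutes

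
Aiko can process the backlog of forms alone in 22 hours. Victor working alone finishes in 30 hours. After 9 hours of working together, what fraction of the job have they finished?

Combined rate: 1/22 + 1/30 = (15 + 11)/330 = 26/330 = 13/165 per hour.
In 9 hours they complete 9·13/165 = 39/55 of the job.

39/55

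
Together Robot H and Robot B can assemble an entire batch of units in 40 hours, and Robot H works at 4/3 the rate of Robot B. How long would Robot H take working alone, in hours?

70 hours

Let Robot B's rate be r; then Robot H's rate is (4/3)r, so together (4/3 + 1)r = (7/3)r = 1/40.
Thus r = 3/280 per hour.
Robot B alone: 280/3 hours; Robot H alone: 70 hours.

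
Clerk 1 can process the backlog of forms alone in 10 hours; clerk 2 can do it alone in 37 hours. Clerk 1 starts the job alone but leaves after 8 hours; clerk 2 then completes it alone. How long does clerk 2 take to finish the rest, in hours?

In 8 hours clerk 1 does 8/10 = 4/5 of the job, leaving 1/5.
Clerk 2 works at 1/37 per hour, so finishing takes 1/5 ÷ 1/37 = 37/5 hours.

37/5 hours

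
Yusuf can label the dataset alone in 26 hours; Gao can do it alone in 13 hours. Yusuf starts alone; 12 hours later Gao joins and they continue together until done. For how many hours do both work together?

In 12 hours Yusuf does 12/26 = 6/13 of the job, leaving 7/13.
Yusuf and Gao together work at 3/26 per hour, so finishing takes 7/13 ÷ 3/26 = 14/3 hours.

14/3 hours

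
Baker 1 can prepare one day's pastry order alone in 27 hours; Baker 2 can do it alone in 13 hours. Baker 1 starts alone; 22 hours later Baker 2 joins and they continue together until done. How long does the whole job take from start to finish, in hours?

189/8 hours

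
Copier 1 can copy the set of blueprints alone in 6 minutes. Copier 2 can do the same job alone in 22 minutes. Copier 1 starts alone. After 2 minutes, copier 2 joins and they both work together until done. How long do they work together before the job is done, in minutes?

22/7 minutes

In the first 2 minutes copier 1 alone does 2/6 = 1/3 of the job, leaving 2/3.
Once everyone is working, combined rate: 1/6 + 1/22 = (11 + 3)/66 = 14/66 = 7/33 per minute.
Remaining 2/3 at 7/33 per minute takes 22/7 minutes.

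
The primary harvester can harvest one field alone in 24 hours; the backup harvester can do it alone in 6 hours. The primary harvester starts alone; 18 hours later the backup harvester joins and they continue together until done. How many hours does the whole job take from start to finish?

In 18 hours the primary harvester does 18/24 = 3/4 of the job, leaving 1/4.
The primary harvester and the backup harvester together work at 5/24 per hour, so finishing takes 1/4 ÷ 5/24 = 6/5 hours.
Total time = 18 + 6/5 = 96/5 hours.

96/5 hours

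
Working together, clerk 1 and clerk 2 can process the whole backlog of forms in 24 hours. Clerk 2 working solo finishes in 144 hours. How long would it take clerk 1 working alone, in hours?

144/5 hours

Combined rate is 1/24 per hour.
Known contribution: 1/144 per hour.
So clerk 1's rate is 1/24 − 1/144 = 5/144, meaning 144/5 hours alone.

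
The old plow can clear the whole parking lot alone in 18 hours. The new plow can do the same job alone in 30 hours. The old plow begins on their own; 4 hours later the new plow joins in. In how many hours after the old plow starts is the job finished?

In the first 4 hours the old plow alone does 4/18 = 2/9 of the job, leaving 7/9.
Once everyone is working, combined rate: 1/18 + 1/30 = (5 + 3)/90 = 8/90 = 4/45 per hour.
Remaining 7/9 at 4/45 per hour takes 35/4 hours.
Total from the start = 4 + 35/4 = 51/4 hours.

51/4 hours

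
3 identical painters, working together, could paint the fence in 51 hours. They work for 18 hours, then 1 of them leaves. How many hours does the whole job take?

135/2 hours

One painter does 1/153 of the job per hour.
After 18 hours with 3 painters, 6/17 is done (11/17 left).
With 2 painters the rate is 2/153, so the rest takes 11/17 ÷ 2/153 = 99/2 hours.
Total = 18 + 99/2 = 135/2 hours.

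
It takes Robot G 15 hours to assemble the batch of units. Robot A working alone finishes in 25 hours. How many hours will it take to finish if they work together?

75/8 hours

Combined rate: 1/15 + 1/25 = (5 + 3)/75 = 8/75 per hour.
Time = 1 ÷ (8/75) = 75/8 hours.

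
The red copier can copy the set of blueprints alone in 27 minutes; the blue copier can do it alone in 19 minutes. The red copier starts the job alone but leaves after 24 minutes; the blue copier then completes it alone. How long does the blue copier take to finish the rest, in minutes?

In 24 minutes the red copier does 24/27 = 8/9 of the job, leaving 1/9.
The blue copier works at 1/19 per minute, so finishing takes 1/9 ÷ 1/19 = 19/9 minutes.

19/9 minutes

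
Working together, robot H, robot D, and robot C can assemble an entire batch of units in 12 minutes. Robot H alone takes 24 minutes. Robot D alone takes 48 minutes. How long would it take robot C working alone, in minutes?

48 minutes

Combined rate is 1/12 per minute.
Known contribution: 1/24 + 1/48 = (2 + 1)/48 = 3/48 = 1/16 per minute.
So robot C's rate is 1/12 − 1/16 = 1/48, meaning 48 minutes alone.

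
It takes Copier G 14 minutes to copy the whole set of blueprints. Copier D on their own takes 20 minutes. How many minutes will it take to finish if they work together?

Combined rate: 1/14 + 1/20 = (10 + 7)/140 = 17/140 per minute.
Time = 1 ÷ (17/140) = 140/17 minutes.

140/17 minutes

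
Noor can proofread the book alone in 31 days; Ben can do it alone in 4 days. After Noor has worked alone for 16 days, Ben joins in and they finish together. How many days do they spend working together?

12/7 days

In 16 days Noor does 16/31 of the job, leaving 15/31.
Noor and Ben together work at 35/124 per day, so finishing takes 15/31 ÷ 35/124 = 12/7 days.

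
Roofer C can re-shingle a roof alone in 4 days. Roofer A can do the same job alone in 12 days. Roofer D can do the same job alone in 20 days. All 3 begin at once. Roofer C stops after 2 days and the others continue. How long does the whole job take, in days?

15/4 days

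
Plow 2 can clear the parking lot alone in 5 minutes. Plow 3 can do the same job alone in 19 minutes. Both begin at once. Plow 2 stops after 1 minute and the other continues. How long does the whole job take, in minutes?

76/5 minutes

In the first 1 minute the combined rate is 24/95, so 24/95 of the job is done, leaving 71/95.
After Plow 2 leaves the rate is 1/19 per minute; the remaining 71/95 takes 71/5 minutes.
Total = 1 + 71/5 = 76/5 minutes.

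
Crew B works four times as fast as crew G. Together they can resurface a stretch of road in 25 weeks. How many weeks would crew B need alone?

Let crew G's rate be r; then crew B's rate is 4r, so together (4 + 1)r = 5r = 1/25.
Thus r = 1/125 per week.
Crew G alone: 125 weeks; crew B alone: 125/4 weeks.

125/4 weeks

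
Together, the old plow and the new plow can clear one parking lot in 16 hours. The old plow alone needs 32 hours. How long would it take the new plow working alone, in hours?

Combined rate is 1/16 per hour.
Known contribution: 1/32 per hour.
So the new plow's rate is 1/16 − 1/32 = 1/32, meaning 32 hours alone.

32 hours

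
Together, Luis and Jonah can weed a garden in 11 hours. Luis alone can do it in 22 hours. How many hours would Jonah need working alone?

Combined rate is 1/11 per hour.
Known contribution: 1/22 per hour.
So Jonah's rate is 1/11 − 1/22 = 1/22, meaning 22 hours alone.

22 hours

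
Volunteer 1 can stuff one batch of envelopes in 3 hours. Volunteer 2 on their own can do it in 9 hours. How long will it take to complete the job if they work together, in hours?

Combined rate: 1/3 + 1/9 = (3 + 1)/9 = 4/9 per hour.
Time = 1 ÷ (4/9) = 9/4 hours.

9/4 hours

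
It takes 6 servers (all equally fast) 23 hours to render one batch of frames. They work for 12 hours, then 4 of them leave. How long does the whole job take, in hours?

One server does 1/138 of the job per hour.
After 12 hours with 6 servers, 12/23 is done (11/23 left).
With 2 servers the rate is 2/138 = 1/69, so the rest takes 11/23 ÷ 1/69 = 33 hours.
Total = 12 + 33 = 45 hours.

45 hours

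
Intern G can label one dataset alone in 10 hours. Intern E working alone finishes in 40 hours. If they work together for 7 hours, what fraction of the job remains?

1/8

Combined rate: 1/10 + 1/40 = (4 + 1)/40 = 5/40 = 1/8 per hour.
In 7 hours they complete 7·1/8 = 7/8 of the job.
So 1/8 remains.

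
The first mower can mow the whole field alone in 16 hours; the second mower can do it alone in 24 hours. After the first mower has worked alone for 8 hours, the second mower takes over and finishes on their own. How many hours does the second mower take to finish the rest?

12 hours

In 8 hours the first mower does 8/16 = 1/2 of the job, leaving 1/2.
The second mower works at 1/24 per hour, so finishing takes 1/2 ÷ 1/24 = 12 hours.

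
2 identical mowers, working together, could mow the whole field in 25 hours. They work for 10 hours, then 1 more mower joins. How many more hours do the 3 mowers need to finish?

10 hours

One mower does 1/50 of the job per hour.
After 10 hours with 2 mowers, 2/5 is done (3/5 left).
With 3 mowers the rate is 3/50, so the rest takes 3/5 ÷ 3/50 = 10 hours.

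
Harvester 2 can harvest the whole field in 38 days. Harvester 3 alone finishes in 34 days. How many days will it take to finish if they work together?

323/18 days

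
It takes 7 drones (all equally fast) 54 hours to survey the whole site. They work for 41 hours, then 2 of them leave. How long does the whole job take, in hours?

One drone does 1/378 of the job per hour.
After 41 hours with 7 drones, 41/54 is done (13/54 left).
With 5 drones the rate is 5/378, so the rest takes 13/54 ÷ 5/378 = 91/5 hours.
Total = 41 + 91/5 = 296/5 hours.

296/5 hours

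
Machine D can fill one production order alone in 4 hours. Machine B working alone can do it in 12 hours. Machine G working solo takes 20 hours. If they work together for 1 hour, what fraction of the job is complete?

23/60

Combined rate: 1/4 + 1/12 + 1/20 = (15 + 5 + 3)/60 = 23/60 per hour.
In 1 hour they complete 1·23/60 = 23/60 of the job.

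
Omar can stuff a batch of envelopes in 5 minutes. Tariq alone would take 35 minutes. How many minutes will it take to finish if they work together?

35/8 minutes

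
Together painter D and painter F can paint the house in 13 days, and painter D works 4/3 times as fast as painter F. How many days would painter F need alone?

Let painter F's rate be r; then painter D's rate is (4/3)r, so together (4/3 + 1)r = (7/3)r = 1/13.
Thus r = 3/91 per day.
Painter F alone: 91/3 days; painter D alone: 91/4 days.

91/3 days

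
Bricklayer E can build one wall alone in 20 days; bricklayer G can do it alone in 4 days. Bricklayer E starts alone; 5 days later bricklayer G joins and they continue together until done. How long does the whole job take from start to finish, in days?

15/2 days

In 5 days bricklayer E does 5/20 = 1/4 of the job, leaving 3/4.
Bricklayer E and bricklayer G together work at 3/10 per day, so finishing takes 3/4 ÷ 3/10 = 5/2 days.
Total time = 5 + 5/2 = 15/2 days.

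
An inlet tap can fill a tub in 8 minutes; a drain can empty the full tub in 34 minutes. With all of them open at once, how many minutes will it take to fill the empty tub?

Net rate = 1/8 − 1/34 = (17 − 4)/136 = 13/136 per minute.
Filling time = 1 ÷ (13/136) = 136/13 minutes.

136/13 minutes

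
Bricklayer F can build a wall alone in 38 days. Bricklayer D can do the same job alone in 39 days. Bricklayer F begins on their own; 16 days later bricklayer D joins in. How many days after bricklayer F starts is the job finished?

190/7 days

In the first 16 days bricklayer F alone does 16/38 = 8/19 of the job, leaving 11/19.
Once everyone is working, combined rate: 1/38 + 1/39 = (39 + 38)/1482 = 77/1482 per day.
Remaining 11/19 at 77/1482 per day takes 78/7 days.
Total from the start = 16 + 78/7 = 190/7 days.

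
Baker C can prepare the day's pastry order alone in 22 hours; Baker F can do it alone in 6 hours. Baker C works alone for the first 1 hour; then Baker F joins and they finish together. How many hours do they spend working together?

9/2 hours

In 1 hour Baker C does 1/22 of the job, leaving 21/22.
Baker C and Baker F together work at 7/33 per hour, so finishing takes 21/22 ÷ 7/33 = 9/2 hours.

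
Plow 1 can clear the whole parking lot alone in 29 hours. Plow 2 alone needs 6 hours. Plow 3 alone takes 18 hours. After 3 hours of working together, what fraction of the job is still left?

20/87

Combined rate: 1/29 + 1/6 + 1/18 = (18 + 87 + 29)/522 = 134/522 = 67/261 per hour.
In 3 hours they complete 3·67/261 = 67/87 of the job.
So 20/87 remains.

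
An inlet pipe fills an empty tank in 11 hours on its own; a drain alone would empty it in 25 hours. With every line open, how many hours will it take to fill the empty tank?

Net rate = 1/11 − 1/25 = (25 − 11)/275 = 14/275 per hour.
Filling time = 1 ÷ (14/275) = 275/14 hours.

275/14 hours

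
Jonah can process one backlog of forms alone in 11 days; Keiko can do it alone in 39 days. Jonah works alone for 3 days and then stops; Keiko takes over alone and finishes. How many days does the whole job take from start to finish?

In 3 days Jonah does 3/11 of the job, leaving 8/11.
Keiko works at 1/39 per day, so finishing takes 8/11 ÷ 1/39 = 312/11 days.
Total time = 3 + 312/11 = 345/11 days.

345/11 days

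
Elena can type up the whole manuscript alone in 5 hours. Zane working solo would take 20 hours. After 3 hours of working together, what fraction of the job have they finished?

3/4

Combined rate: 1/5 + 1/20 = (4 + 1)/20 = 5/20 = 1/4 per hour.
In 3 hours they complete 3·1/4 = 3/4 of the job.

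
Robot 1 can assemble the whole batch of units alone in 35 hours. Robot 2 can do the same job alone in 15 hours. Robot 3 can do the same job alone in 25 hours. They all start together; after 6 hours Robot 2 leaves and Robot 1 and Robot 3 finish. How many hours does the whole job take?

In the first 6 hours the combined rate is 71/525, so 142/175 of the job is done, leaving 33/175.
After Robot 2 leaves the rate is 12/175 per hour; the remaining 33/175 takes 11/4 hours.
Total = 6 + 11/4 = 35/4 hours.

35/4 hours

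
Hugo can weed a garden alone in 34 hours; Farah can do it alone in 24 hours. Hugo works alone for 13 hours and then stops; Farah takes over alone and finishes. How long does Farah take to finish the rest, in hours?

In 13 hours Hugo does 13/34 of the job, leaving 21/34.
Farah works at 1/24 per hour, so finishing takes 21/34 ÷ 1/24 = 252/17 hours.

252/17 hours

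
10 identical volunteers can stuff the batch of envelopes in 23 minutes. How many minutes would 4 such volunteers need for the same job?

Total work is 10·23 = 230 volunteer-minutes.
With 4 volunteers: 230/4 = 115/2 minutes.

115/2 minutes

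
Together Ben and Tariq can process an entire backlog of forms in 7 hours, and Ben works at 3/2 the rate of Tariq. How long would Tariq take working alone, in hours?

Let Tariq's rate be r; then Ben's rate is (3/2)r, so together (3/2 + 1)r = (5/2)r = 1/7.
Thus r = 2/35 per hour.
Tariq alone: 35/2 hours; Ben alone: 35/3 hours.

35/2 hours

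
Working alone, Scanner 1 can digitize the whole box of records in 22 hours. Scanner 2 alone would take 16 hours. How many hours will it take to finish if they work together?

176/19 hours

Combined rate: 1/22 + 1/16 = (8 + 11)/176 = 19/176 per hour.
Time = 1 ÷ (19/176) = 176/19 hours.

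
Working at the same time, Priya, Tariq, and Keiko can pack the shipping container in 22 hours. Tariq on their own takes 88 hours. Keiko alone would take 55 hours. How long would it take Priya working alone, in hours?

440/7 hours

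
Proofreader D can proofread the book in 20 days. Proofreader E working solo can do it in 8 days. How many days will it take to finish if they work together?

Combined rate: 1/20 + 1/8 = (2 + 5)/40 = 7/40 per day.
Time = 1 ÷ (7/40) = 40/7 days.

40/7 days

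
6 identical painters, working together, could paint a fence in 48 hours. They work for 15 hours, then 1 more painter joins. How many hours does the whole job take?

303/7 hours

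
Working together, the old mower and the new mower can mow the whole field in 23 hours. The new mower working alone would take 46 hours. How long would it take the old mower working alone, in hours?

Combined rate is 1/23 per hour.
Known contribution: 1/46 per hour.
So the old mower's rate is 1/23 − 1/46 = 1/46, meaning 46 hours alone.

46 hours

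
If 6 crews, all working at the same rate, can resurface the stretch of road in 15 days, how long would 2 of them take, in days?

45 days

Total work is 6·15 = 90 crew-days.
With 2 crews: 90/2 = 45 days.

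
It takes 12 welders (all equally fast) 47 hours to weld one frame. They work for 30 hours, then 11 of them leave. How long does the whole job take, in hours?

234 hours

One welder does 1/564 of the job per hour.
After 30 hours with 12 welders, 30/47 is done (17/47 left).
With 1 welder the rate is 1/564, so the rest takes 17/47 ÷ 1/564 = 204 hours.
Total = 30 + 204 = 234 hours.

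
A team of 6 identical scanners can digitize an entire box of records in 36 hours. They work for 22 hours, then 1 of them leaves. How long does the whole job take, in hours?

194/5 hours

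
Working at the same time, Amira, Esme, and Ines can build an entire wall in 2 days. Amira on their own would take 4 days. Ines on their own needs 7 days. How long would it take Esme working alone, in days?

28/3 days

Combined rate is 1/2 per day.
Known contribution: 1/4 + 1/7 = (7 + 4)/28 = 11/28 per day.
So Esme's rate is 1/2 − 11/28 = 3/28, meaning 28/3 days alone.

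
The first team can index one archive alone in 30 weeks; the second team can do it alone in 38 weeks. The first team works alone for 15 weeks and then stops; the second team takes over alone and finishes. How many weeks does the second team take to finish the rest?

19 weeks

In 15 weeks the first team does 15/30 = 1/2 of the job, leaving 1/2.
The second team works at 1/38 per week, so finishing takes 1/2 ÷ 1/38 = 19 weeks.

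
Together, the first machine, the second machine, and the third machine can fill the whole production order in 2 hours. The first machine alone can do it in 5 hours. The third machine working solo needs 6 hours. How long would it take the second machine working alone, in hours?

15/2 hours

Combined rate is 1/2 per hour.
Known contribution: 1/5 + 1/6 = (6 + 5)/30 = 11/30 per hour.
So the second machine's rate is 1/2 − 11/30 = 2/15, meaning 15/2 hours alone.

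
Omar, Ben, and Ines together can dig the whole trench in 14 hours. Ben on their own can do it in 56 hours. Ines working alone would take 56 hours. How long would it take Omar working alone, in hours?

Combined rate is 1/14 per hour.
Known contribution: 1/56 + 1/56 = (1 + 1)/56 = 2/56 = 1/28 per hour.
So Omar's rate is 1/14 − 1/28 = 1/28, meaning 28 hours alone.

28 hours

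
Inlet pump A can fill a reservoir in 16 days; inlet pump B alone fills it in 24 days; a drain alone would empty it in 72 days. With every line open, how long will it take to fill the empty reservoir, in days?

144/13 days

Net rate = 1/16 + 1/24 − 1/72 = (9 + 6 − 2)/144 = 13/144 per day.
Filling time = 1 ÷ (13/144) = 144/13 days.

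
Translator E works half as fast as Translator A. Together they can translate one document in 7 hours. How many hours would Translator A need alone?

Let Translator A's rate be r; then Translator E's rate is (1/2)r, so together (1/2 + 1)r = (3/2)r = 1/7.
Thus r = 2/21 per hour.
Translator A alone: 21/2 hours; Translator E alone: 21 hours.

21/2 hours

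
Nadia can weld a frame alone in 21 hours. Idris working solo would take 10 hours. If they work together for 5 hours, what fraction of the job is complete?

31/42

Combined rate: 1/21 + 1/10 = (10 + 21)/210 = 31/210 per hour.
In 5 hours they complete 5·31/210 = 31/42 of the job.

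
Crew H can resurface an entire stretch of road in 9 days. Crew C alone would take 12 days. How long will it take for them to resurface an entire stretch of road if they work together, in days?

With two workers the combined time is the product over the sum: 9·12/(9+12) = 108/21 = 36/7 days.

36/7 days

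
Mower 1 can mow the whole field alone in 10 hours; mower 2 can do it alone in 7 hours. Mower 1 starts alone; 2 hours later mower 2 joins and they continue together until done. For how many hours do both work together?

In 2 hours mower 1 does 2/10 = 1/5 of the job, leaving 4/5.
Mower 1 and mower 2 together work at 17/70 per hour, so finishing takes 4/5 ÷ 17/70 = 56/17 hours.

56/17 hours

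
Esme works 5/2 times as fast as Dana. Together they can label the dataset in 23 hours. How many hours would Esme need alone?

161/5 hours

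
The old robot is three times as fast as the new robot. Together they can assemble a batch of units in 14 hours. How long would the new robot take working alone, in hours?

Let the new robot's rate be r; then the old robot's rate is 3r, so together (3 + 1)r = 4r = 1/14.
Thus r = 1/56 per hour.
The new robot alone: 56 hours; the old robot alone: 56/3 hours.

56 hours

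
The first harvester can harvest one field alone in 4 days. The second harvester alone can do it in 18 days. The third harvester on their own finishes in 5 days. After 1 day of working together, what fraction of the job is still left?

Combined rate: 1/4 + 1/18 + 1/5 = (45 + 10 + 36)/180 = 91/180 per day.
In 1 day they complete 1·91/180 = 91/180 of the job.
So 89/180 remains.

89/180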